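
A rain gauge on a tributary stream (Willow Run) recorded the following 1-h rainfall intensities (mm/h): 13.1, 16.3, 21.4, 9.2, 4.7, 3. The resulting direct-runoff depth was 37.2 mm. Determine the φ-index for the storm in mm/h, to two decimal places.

φ ≈ 5.70 mm/h

Only the 4 blocks with intensity above φ contribute runoff: 13.1, 16.3, 21.4, 9.2 mm/h.
Σ(I−φ)·Δt = d  ⇒  (13.1+16.3+21.4+9.2 − 4φ)·1 = 37.2
φ = (60.00 − 37.2/1) / 4 = 5.70 mm/h.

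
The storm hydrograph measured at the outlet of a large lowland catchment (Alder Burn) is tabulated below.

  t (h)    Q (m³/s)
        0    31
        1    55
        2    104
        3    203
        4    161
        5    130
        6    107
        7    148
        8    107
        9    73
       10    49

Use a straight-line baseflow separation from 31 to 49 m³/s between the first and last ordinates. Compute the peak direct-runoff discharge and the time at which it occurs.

Subtracting baseflow gives direct-runoff ordinates: 0.00, 22.20, 69.40, 166.60, 122.80, 90.00, 65.20, 104.40, 61.60, 25.80, 0.00 m³/s.
The maximum is 166.60 m³/s, occurring at the reading for t = 3 h.

Q_p = 166.60 m³/s at t = 3 h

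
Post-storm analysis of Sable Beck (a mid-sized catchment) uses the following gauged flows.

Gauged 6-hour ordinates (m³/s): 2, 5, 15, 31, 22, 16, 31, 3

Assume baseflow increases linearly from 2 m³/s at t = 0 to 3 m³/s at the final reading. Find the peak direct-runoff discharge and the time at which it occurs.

Q_p = 28.57 m³/s at t = 18 h

Subtracting baseflow gives direct-runoff ordinates: 0.00, 2.86, 12.71, 28.57, 19.43, 13.29, 28.14, 0.00 m³/s.
The maximum is 28.57 m³/s, occurring at the reading for t = 18 h.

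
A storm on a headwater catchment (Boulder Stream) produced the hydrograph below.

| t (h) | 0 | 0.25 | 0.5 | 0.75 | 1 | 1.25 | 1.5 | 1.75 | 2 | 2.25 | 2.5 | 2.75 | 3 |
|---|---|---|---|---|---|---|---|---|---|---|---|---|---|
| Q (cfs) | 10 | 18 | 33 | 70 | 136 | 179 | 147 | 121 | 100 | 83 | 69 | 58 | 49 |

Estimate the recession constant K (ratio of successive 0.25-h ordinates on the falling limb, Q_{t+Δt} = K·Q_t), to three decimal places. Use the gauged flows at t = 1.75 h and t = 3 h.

K ≈ 0.835

Using the recession-limb readings at t = 1.75 h and t = 3 h: Q falls from 121 to 49 cfs over 5 intervals.
K = (Q₂/Q₁)^(1/5) = (49/121)^(1/5) = 0.835.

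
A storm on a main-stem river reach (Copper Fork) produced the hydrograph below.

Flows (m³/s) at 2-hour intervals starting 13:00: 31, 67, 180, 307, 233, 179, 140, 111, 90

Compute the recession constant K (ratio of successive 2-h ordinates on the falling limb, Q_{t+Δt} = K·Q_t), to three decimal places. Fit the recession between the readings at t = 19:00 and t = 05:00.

K ≈ 0.782

Using the recession-limb readings at t = 19:00 and t = 05:00: Q falls from 307 to 90 m³/s over 5 intervals.
K = (Q₂/Q₁)^(1/5) = (90/307)^(1/5) = 0.782.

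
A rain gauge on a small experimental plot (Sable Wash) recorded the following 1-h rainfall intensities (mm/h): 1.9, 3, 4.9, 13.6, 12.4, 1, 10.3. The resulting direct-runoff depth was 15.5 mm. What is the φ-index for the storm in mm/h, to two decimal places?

φ ≈ 6.93 mm/h

Only the 3 blocks with intensity above φ contribute runoff: 13.6, 12.4, 10.3 mm/h.
Σ(I−φ)·Δt = d  ⇒  (13.6+12.4+10.3 − 3φ)·1 = 15.5
φ = (36.30 − 15.5/1) / 3 = 6.93 mm/h.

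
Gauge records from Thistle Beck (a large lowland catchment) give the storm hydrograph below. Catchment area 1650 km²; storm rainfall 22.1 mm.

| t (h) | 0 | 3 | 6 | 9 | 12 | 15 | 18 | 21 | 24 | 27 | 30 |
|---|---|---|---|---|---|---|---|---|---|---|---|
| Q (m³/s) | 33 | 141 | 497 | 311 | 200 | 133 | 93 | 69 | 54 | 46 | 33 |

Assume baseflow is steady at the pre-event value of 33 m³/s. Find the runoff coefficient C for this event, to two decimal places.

C ≈ 0.37

ΣQ_DR = 1247 m³/s; V = ΣQ_DR·Δt = 1.347 × 10^7 m³.
Runoff depth d = V / A = 8.162 mm.
C = d / P = 8.162 / 22.1 = 0.37.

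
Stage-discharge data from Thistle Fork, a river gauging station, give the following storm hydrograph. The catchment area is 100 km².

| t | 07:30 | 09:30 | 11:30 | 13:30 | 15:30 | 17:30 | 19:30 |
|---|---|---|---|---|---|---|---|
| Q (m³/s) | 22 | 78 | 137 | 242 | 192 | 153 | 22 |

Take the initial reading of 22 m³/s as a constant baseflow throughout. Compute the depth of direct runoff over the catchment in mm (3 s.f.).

d ≈ 49.8 mm

Direct runoff: 0.0, 56.0, 115.0, 220.0, 170.0, 131.0, 0.0 m³/s; ΣQ_DR = 692.0 m³/s.
V = ΣQ_DR · Δt = 692.0 × 7200 s = 4.982 × 10^6 m³.
Over A = 100 km², depth = V / A = 49.8 mm.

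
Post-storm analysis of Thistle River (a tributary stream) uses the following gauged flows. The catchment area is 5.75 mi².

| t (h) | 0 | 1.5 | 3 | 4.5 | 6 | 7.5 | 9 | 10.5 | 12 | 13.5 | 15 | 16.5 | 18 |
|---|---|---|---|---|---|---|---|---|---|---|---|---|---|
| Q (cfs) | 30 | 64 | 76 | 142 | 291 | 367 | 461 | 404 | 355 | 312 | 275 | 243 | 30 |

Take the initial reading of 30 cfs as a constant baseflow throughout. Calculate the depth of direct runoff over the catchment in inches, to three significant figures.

d ≈ 1.08 in

Direct runoff: 0.0, 34.0, 46.0, 112.0, 261.0, 337.0, 431.0, 374.0, 325.0, 282.0, 245.0, 213.0, 0.0 cfs; ΣQ_DR = 2660 cfs.
V = ΣQ_DR · Δt = 2660 × 5400 s = 1.436 × 10^7 ft³.
Over A = 5.75 mi², depth = V / A = 1.08 in.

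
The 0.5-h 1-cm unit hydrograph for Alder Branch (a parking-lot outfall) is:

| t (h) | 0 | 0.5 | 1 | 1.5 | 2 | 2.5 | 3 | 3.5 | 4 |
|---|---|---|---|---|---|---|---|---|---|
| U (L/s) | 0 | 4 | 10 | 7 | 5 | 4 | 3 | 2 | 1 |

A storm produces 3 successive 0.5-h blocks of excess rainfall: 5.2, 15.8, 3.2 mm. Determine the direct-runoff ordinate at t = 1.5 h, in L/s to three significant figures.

By discrete convolution, Q_j = Σ (P_i / 10 mm) · U_{j−i}.
At t = 1.5 h (j=3): Q = (5.2/10)·7 + (15.8/10)·10 + (3.2/10)·4 = 20.7 L/s.

Q ≈ 20.7 L/s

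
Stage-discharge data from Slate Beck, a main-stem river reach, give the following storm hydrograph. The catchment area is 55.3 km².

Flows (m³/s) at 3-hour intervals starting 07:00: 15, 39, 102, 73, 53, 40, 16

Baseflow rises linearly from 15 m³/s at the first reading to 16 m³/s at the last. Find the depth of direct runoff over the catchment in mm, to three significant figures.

d ≈ 44.8 mm

Direct runoff: 0.00, 23.83, 86.67, 57.50, 37.33, 24.17, 0.00 m³/s; ΣQ_DR = 229.5 m³/s.
V = ΣQ_DR · Δt = 229.5 × 10800 s = 2.479 × 10^6 m³.
Over A = 55.3 km², depth = V / A = 44.8 mm.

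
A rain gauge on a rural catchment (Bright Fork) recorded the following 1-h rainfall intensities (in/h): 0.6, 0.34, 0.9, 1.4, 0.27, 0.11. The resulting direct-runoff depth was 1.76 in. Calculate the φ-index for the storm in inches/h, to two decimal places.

Only the 3 blocks with intensity above φ contribute runoff: 0.6, 0.9, 1.4 in/h.
Σ(I−φ)·Δt = d  ⇒  (0.6+0.9+1.4 − 3φ)·1 = 1.76
φ = (2.900 − 1.76/1) / 3 = 0.38 in/h.

φ ≈ 0.38 in/h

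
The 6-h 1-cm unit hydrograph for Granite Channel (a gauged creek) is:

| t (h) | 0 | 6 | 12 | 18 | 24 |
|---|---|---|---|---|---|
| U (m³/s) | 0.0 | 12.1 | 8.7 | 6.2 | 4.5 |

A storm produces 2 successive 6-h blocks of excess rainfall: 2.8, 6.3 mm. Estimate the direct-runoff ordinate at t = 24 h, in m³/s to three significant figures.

By discrete convolution, Q_j = Σ (P_i / 10 mm) · U_{j−i}.
At t = 24 h (j=4): Q = (2.8/10)·4.5 + (6.3/10)·6.2 = 5.17 m³/s.

Q ≈ 5.17 m³/s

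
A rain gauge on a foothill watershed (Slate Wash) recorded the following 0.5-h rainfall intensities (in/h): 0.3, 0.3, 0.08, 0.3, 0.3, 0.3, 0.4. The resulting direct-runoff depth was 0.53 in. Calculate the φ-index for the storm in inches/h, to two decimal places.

Only the 6 blocks with intensity above φ contribute runoff: 0.3, 0.3, 0.3, 0.3, 0.3, 0.4 in/h.
Σ(I−φ)·Δt = d  ⇒  (0.3+0.3+0.3+0.3+0.3+0.4 − 6φ)·0.5 = 0.53
φ = (1.900 − 0.53/0.5) / 6 = 0.14 in/h.

φ ≈ 0.14 in/h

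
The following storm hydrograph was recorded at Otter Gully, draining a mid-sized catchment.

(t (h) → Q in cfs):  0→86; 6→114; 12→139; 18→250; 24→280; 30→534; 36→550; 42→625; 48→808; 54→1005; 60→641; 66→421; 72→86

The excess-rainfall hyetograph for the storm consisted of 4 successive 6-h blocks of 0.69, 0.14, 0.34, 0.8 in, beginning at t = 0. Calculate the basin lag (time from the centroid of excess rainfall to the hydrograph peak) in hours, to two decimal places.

t_L ≈ 41.19 h

Centroid of excess rainfall: t_c = Σ P_i·t̄_i / ΣP_i = 12.8071 h (block centres at 3, 9, 15, 21 h).
Hydrograph peak occurs at t = 54 h, so basin lag t_L = 54 − 12.8071 = 41.19 h.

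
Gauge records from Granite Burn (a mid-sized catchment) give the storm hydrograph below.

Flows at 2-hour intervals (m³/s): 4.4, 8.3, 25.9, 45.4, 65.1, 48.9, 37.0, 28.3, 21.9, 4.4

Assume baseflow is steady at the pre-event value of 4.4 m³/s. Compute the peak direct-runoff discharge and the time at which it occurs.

Subtracting baseflow gives direct-runoff ordinates: 0.0, 3.9, 21.5, 41.0, 60.7, 44.5, 32.6, 23.9, 17.5, 0.0 m³/s.
The maximum is 60.7 m³/s, occurring at the reading for t = 8 h.

Q_p = 60.7 m³/s at t = 8 h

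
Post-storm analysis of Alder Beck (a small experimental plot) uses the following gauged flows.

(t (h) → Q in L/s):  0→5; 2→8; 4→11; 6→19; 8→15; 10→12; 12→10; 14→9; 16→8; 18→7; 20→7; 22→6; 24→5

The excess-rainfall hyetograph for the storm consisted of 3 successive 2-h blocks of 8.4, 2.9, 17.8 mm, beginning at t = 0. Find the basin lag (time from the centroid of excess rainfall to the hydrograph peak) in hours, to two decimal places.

Centroid of excess rainfall: t_c = Σ P_i·t̄_i / ΣP_i = 3.6460 h (block centres at 1, 3, 5 h).
Hydrograph peak occurs at t = 6 h, so basin lag t_L = 6 − 3.6460 = 2.35 h.

t_L ≈ 2.35 h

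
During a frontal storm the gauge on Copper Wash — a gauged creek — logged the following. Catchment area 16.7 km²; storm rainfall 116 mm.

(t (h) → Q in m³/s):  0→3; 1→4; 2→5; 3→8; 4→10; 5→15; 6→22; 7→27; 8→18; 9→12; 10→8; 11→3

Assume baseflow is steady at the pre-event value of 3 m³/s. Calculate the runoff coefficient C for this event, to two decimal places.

C ≈ 0.18

ΣQ_DR = 99.00 m³/s; V = ΣQ_DR·Δt = 3.564 × 10^5 m³.
Runoff depth d = V / A = 21.34 mm.
C = d / P = 21.34 / 116 = 0.18.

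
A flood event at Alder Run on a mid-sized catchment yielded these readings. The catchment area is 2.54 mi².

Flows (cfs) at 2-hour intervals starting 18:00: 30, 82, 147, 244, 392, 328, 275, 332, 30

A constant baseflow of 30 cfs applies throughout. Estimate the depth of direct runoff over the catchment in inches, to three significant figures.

d ≈ 1.94 in

Direct runoff: 0.0, 52.0, 117.0, 214.0, 362.0, 298.0, 245.0, 302.0, 0.0 cfs; ΣQ_DR = 1590 cfs.
V = ΣQ_DR · Δt = 1590 × 7200 s = 1.145 × 10^7 ft³.
Over A = 2.54 mi², depth = V / A = 1.94 in.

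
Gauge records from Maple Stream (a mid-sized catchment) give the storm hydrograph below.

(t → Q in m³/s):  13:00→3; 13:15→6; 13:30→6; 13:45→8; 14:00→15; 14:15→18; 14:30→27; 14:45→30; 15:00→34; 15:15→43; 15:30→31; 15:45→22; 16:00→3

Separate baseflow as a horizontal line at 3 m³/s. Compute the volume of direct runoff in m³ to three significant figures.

V ≈ 1.86 × 10^5 m³

Direct-runoff ordinates (Q − Q_b): 0.0, 3.0, 3.0, 5.0, 12.0, 15.0, 24.0, 27.0, 31.0, 40.0, 28.0, 19.0, 0.0 m³/s.
ΣQ_DR = 207.0 m³/s.
With Δt = 0.25 h = 900 s, V = ΣQ_DR · Δt = 207.0 × 900 = 1.86 × 10^5 m³.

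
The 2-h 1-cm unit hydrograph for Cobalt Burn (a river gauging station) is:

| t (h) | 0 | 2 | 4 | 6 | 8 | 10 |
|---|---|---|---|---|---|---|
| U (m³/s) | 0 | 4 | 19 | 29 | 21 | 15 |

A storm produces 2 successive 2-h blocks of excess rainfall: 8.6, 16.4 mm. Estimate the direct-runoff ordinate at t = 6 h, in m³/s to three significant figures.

Q ≈ 56.1 m³/s

By discrete convolution, Q_j = Σ (P_i / 10 mm) · U_{j−i}.
At t = 6 h (j=3): Q = (8.6/10)·29 + (16.4/10)·19 = 56.1 m³/s.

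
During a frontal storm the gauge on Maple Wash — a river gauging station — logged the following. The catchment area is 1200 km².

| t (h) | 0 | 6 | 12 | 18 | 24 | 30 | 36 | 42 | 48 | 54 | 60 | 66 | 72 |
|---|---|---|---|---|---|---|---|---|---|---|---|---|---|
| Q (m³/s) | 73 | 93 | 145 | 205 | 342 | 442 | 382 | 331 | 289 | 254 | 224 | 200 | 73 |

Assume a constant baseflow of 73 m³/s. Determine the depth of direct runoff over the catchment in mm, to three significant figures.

Direct runoff: 0.0, 20.0, 72.0, 132.0, 269.0, 369.0, 309.0, 258.0, 216.0, 181.0, 151.0, 127.0, 0.0 m³/s; ΣQ_DR = 2104 m³/s.
V = ΣQ_DR · Δt = 2104 × 21600 s = 4.545 × 10^7 m³.
Over A = 1200 km², depth = V / A = 37.9 mm.

d ≈ 37.9 mm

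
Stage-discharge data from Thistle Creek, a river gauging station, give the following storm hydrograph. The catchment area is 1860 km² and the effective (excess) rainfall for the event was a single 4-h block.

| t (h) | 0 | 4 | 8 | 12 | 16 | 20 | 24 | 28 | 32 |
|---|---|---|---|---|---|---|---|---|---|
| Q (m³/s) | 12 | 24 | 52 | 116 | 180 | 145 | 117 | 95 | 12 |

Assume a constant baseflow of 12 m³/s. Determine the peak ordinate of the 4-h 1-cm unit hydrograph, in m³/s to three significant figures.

Direct runoff: 0.0, 12.0, 40.0, 104.0, 168.0, 133.0, 105.0, 83.0, 0.0 m³/s; ΣQ_DR = 645.0 m³/s, peak = 168.0 m³/s.
Runoff depth d = ΣQ_DR·Δt / A = 645.0 × 14400 / (1860 km²) = 4.994 mm.
The 1-cm UH is the DRH scaled by (10 mm)/d, so U_p = 168.0 × 10/4.994 = 336 m³/s.

U_p ≈ 336 m³/s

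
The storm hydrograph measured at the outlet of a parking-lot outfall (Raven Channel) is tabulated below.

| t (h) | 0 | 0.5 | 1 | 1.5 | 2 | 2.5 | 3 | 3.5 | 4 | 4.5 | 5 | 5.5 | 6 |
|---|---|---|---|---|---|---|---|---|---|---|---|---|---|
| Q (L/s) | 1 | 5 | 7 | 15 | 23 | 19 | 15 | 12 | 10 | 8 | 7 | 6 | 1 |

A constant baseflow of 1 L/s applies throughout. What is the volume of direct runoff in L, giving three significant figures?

V ≈ 2.09 × 10^5 L

Direct-runoff ordinates (Q − Q_b): 0.0, 4.0, 6.0, 14.0, 22.0, 18.0, 14.0, 11.0, 9.0, 7.0, 6.0, 5.0, 0.0 L/s.
ΣQ_DR = 116.0 L/s.
With Δt = 0.5 h = 1800 s, V = ΣQ_DR · Δt = 116.0 × 1800 = 2.09 × 10^5 L.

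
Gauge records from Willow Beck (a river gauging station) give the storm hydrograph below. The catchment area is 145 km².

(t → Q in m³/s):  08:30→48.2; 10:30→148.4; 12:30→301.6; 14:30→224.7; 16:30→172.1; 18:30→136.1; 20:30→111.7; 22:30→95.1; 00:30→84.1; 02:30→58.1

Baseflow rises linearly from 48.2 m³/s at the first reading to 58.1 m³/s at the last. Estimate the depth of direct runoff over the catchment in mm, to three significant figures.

Direct runoff: 0.00, 99.10, 251.20, 173.20, 119.50, 82.40, 56.90, 39.20, 27.10, 0.00 m³/s; ΣQ_DR = 848.6 m³/s.
V = ΣQ_DR · Δt = 848.6 × 7200 s = 6.110 × 10^6 m³.
Over A = 145 km², depth = V / A = 42.1 mm.

d ≈ 42.1 mm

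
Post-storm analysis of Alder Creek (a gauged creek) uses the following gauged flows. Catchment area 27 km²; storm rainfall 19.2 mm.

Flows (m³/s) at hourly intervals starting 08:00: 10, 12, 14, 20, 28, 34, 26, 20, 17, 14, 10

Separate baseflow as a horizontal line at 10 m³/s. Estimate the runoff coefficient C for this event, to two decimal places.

ΣQ_DR = 95.00 m³/s; V = ΣQ_DR·Δt = 3.420 × 10^5 m³.
Runoff depth d = V / A = 12.67 mm.
C = d / P = 12.67 / 19.2 = 0.66.

C ≈ 0.66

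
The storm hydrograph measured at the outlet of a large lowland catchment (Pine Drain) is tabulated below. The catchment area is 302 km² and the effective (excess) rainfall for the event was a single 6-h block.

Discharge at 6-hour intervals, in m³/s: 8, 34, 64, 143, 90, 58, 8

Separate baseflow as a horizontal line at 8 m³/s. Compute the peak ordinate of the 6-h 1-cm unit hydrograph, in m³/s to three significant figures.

Direct runoff: 0.0, 26.0, 56.0, 135.0, 82.0, 50.0, 0.0 m³/s; ΣQ_DR = 349.0 m³/s, peak = 135.0 m³/s.
Runoff depth d = ΣQ_DR·Δt / A = 349.0 × 21600 / (302 km²) = 24.96 mm.
The 1-cm UH is the DRH scaled by (10 mm)/d, so U_p = 135.0 × 10/24.96 = 54.1 m³/s.

U_p ≈ 54.1 m³/s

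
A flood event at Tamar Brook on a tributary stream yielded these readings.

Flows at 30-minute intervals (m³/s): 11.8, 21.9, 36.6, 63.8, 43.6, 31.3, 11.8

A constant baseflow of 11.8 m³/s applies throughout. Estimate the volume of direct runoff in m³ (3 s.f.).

V ≈ 2.49 × 10^5 m³

Direct-runoff ordinates (Q − Q_b): 0.0, 10.1, 24.8, 52.0, 31.8, 19.5, 0.0 m³/s.
ΣQ_DR = 138.2 m³/s.
With Δt = 0.5 h = 1800 s, V = ΣQ_DR · Δt = 138.2 × 1800 = 2.49 × 10^5 m³.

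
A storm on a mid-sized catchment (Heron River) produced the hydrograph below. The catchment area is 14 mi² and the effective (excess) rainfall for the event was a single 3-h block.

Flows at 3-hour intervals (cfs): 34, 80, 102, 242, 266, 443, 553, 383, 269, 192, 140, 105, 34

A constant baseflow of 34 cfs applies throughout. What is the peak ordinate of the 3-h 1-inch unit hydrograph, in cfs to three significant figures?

U_p ≈ 651 cfs

Direct runoff: 0.0, 46.0, 68.0, 208.0, 232.0, 409.0, 519.0, 349.0, 235.0, 158.0, 106.0, 71.0, 0.0 cfs; ΣQ_DR = 2401 cfs, peak = 519.0 cfs.
Runoff depth d = ΣQ_DR·Δt / A = 2401 × 10800 / (14 mi²) = 0.7973 in.
The 1-inch UH is the DRH scaled by (1 in)/d, so U_p = 519.0 × 1/0.7973 = 651 cfs.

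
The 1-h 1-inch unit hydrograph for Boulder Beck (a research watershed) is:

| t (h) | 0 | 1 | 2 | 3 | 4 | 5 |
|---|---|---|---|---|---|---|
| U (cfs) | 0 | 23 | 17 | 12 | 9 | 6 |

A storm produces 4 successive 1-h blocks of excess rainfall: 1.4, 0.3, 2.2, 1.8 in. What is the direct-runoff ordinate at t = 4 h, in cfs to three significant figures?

By discrete convolution, Q_j = Σ (P_i / 1 in) · U_{j−i}.
At t = 4 h (j=4): Q = (1.4/1)·9 + (0.3/1)·12 + (2.2/1)·17 + (1.8/1)·23 = 95.0 cfs.

Q ≈ 95.0 cfs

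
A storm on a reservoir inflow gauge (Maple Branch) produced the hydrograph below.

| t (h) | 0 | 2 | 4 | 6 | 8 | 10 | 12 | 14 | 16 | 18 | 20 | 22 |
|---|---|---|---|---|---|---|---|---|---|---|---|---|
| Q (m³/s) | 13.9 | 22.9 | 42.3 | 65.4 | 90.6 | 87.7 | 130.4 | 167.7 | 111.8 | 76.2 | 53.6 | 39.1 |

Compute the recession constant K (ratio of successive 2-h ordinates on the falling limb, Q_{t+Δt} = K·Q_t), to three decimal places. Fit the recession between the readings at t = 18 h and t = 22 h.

K ≈ 0.716

Using the recession-limb readings at t = 18 h and t = 22 h: Q falls from 76.2 to 39.1 m³/s over 2 intervals.
K = (Q₂/Q₁)^(1/2) = (39.1/76.2)^(1/2) = 0.716.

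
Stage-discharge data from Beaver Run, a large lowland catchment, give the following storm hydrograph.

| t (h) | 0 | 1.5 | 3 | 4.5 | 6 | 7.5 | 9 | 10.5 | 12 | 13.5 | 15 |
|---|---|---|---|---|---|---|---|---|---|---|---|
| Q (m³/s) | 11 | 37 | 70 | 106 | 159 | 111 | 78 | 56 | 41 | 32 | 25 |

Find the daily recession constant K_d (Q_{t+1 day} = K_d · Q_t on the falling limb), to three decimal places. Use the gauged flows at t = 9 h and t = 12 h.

K_d ≈ 0.006

Between t = 9 h and t = 12 h the flow falls from 78 to 41 m³/s over 2×1.5 h = 3 h.
Per-interval ratio K = (41/78)^(1/2) = 0.7250; K_d = K^(24/1.5) = 0.006.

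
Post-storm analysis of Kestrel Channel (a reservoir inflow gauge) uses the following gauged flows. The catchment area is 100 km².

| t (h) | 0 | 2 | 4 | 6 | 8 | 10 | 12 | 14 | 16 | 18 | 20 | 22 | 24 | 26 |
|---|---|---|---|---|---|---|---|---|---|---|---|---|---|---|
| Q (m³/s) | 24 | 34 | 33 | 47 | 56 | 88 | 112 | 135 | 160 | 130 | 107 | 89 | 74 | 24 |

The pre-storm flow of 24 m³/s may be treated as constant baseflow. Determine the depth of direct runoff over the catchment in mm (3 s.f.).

d ≈ 55.9 mm

Direct runoff: 0.0, 10.0, 9.0, 23.0, 32.0, 64.0, 88.0, 111.0, 136.0, 106.0, 83.0, 65.0, 50.0, 0.0 m³/s; ΣQ_DR = 777.0 m³/s.
V = ΣQ_DR · Δt = 777.0 × 7200 s = 5.594 × 10^6 m³.
Over A = 100 km², depth = V / A = 55.9 mm.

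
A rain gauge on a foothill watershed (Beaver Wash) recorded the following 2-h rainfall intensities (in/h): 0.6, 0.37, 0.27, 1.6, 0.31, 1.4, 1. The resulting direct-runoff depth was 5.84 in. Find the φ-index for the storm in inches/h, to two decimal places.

Only the 4 blocks with intensity above φ contribute runoff: 0.6, 1.6, 1.4, 1 in/h.
Σ(I−φ)·Δt = d  ⇒  (0.6+1.6+1.4+1 − 4φ)·2 = 5.84
φ = (4.600 − 5.84/2) / 4 = 0.42 in/h.

φ ≈ 0.42 in/h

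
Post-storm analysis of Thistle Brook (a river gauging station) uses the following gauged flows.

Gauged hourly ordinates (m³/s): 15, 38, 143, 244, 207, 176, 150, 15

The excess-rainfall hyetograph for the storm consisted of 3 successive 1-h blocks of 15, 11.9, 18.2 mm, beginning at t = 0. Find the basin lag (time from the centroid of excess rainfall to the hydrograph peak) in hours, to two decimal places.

t_L ≈ 1.43 h

Centroid of excess rainfall: t_c = Σ P_i·t̄_i / ΣP_i = 1.5710 h (block centres at 0.5, 1.5, 2.5 h).
Hydrograph peak occurs at t = 3 h, so basin lag t_L = 3 − 1.5710 = 1.43 h.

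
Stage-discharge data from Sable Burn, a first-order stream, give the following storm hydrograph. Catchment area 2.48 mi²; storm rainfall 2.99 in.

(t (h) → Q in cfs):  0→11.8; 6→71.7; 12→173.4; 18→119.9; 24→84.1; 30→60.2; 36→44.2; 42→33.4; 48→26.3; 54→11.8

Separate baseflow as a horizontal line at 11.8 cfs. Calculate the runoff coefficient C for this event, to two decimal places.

ΣQ_DR = 518.8 cfs; V = ΣQ_DR·Δt = 1.121 × 10^7 ft³.
Runoff depth d = V / A = 1.945 in.
C = d / P = 1.945 / 2.99 = 0.65.

C ≈ 0.65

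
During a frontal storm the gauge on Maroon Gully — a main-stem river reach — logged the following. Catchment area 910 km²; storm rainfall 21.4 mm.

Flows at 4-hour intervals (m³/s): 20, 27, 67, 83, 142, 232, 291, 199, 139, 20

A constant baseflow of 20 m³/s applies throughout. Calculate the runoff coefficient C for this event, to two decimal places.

ΣQ_DR = 1020 m³/s; V = ΣQ_DR·Δt = 1.469 × 10^7 m³.
Runoff depth d = V / A = 16.14 mm.
C = d / P = 16.14 / 21.4 = 0.75.

C ≈ 0.75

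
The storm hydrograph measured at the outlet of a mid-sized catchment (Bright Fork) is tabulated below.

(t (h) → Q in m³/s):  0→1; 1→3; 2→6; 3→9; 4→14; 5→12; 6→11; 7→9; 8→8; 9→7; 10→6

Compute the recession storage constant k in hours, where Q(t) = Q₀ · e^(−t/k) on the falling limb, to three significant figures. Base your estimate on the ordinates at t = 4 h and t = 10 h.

On the falling limb, Q drops from 14 to 6 m³/s between t = 4 h and t = 10 h (Δt = 6 h).
k = −Δt / ln(Q₂/Q₁) = −6 / ln(6/14) = 7.08 h.

k ≈ 7.08 h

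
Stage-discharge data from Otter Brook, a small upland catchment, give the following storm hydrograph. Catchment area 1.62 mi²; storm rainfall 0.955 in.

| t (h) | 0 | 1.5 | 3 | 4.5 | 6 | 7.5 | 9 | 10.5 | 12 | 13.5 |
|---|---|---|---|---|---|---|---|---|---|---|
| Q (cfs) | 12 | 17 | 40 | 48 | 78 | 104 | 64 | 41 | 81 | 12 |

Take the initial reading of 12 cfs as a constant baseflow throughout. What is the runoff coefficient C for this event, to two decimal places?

ΣQ_DR = 377.0 cfs; V = ΣQ_DR·Δt = 2.036 × 10^6 ft³.
Runoff depth d = V / A = 0.5409 in.
C = d / P = 0.5409 / 0.955 = 0.57.

C ≈ 0.57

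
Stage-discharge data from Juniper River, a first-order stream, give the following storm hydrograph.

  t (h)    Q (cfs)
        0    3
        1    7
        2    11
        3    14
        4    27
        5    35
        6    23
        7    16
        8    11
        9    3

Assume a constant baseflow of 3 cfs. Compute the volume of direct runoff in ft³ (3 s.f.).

Direct-runoff ordinates (Q − Q_b): 0.0, 4.0, 8.0, 11.0, 24.0, 32.0, 20.0, 13.0, 8.0, 0.0 cfs.
ΣQ_DR = 120.0 cfs.
With Δt = 1 h = 3600 s, V = ΣQ_DR · Δt = 120.0 × 3600 = 4.32 × 10^5 ft³.

V ≈ 4.32 × 10^5 ft³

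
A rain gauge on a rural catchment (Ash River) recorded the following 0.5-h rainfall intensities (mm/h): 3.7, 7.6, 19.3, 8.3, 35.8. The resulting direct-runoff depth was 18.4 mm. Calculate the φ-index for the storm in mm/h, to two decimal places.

φ ≈ 9.15 mm/h

Only the 2 blocks with intensity above φ contribute runoff: 19.3, 35.8 mm/h.
Σ(I−φ)·Δt = d  ⇒  (19.3+35.8 − 2φ)·0.5 = 18.4
φ = (55.10 − 18.4/0.5) / 2 = 9.15 mm/h.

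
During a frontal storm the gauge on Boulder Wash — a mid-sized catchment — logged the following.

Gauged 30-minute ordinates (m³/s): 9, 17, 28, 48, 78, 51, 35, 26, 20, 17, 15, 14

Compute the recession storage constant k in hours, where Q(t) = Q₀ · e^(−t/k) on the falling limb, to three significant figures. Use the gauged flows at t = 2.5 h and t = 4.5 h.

On the falling limb, Q drops from 51 to 17 m³/s between t = 2.5 h and t = 4.5 h (Δt = 2 h).
k = −Δt / ln(Q₂/Q₁) = −2 / ln(17/51) = 1.82 h.

k ≈ 1.82 h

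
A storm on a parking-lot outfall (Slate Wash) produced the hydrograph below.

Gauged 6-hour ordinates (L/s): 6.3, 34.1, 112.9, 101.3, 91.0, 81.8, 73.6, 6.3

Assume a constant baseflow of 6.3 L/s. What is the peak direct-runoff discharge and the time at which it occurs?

Subtracting baseflow gives direct-runoff ordinates: 0.0, 27.8, 106.6, 95.0, 84.7, 75.5, 67.3, 0.0 L/s.
The maximum is 106.6 L/s, occurring at the reading for t = 12 h.

Q_p = 106.6 L/s at t = 12 h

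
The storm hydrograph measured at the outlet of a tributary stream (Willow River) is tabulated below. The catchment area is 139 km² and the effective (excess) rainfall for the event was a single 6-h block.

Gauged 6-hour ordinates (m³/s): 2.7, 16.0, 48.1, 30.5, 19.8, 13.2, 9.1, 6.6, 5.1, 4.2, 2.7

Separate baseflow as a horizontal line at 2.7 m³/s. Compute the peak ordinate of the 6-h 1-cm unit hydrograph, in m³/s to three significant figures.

Direct runoff: 0.0, 13.3, 45.4, 27.8, 17.1, 10.5, 6.4, 3.9, 2.4, 1.5, 0.0 m³/s; ΣQ_DR = 128.3 m³/s, peak = 45.4 m³/s.
Runoff depth d = ΣQ_DR·Δt / A = 128.3 × 21600 / (139 km²) = 19.94 mm.
The 1-cm UH is the DRH scaled by (10 mm)/d, so U_p = 45.4 × 10/19.94 = 22.8 m³/s.

U_p ≈ 22.8 m³/s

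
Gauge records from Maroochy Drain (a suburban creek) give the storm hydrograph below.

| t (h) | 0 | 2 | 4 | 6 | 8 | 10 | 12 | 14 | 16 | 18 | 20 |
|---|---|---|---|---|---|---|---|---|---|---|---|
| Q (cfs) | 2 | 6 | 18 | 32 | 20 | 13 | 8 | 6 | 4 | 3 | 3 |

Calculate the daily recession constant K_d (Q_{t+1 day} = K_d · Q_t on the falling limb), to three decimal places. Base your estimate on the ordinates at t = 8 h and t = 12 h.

Between t = 8 h and t = 12 h the flow falls from 20 to 8 cfs over 2×2 h = 4 h.
Per-interval ratio K = (8/20)^(1/2) = 0.6325; K_d = K^(24/2) = 0.004.

K_d ≈ 0.004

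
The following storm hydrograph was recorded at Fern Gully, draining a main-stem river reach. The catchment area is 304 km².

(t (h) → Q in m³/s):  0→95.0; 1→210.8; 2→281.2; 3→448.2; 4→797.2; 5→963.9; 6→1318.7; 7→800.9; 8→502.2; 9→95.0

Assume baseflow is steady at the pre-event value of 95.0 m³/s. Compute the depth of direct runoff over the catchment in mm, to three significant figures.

d ≈ 54.0 mm

Direct runoff: 0.0, 115.8, 186.2, 353.2, 702.2, 868.9, 1223.7, 705.9, 407.2, 0.0 m³/s; ΣQ_DR = 4563 m³/s.
V = ΣQ_DR · Δt = 4563 × 3600 s = 1.643 × 10^7 m³.
Over A = 304 km², depth = V / A = 54.0 mm.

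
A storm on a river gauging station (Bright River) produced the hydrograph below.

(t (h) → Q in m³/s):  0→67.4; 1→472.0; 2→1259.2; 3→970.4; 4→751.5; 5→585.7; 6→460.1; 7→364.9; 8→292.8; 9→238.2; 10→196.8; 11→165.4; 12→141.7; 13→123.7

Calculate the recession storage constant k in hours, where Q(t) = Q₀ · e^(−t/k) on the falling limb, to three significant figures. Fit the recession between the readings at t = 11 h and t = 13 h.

k ≈ 6.88 h

On the falling limb, Q drops from 165.4 to 123.7 m³/s between t = 11 h and t = 13 h (Δt = 2 h).
k = −Δt / ln(Q₂/Q₁) = −2 / ln(123.7/165.4) = 6.88 h.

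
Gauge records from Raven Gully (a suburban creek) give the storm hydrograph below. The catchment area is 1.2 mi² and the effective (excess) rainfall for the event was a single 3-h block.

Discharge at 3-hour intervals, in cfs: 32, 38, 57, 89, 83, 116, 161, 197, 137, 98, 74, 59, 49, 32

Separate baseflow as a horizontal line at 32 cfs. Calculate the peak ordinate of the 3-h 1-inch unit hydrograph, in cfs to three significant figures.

Direct runoff: 0.0, 6.0, 25.0, 57.0, 51.0, 84.0, 129.0, 165.0, 105.0, 66.0, 42.0, 27.0, 17.0, 0.0 cfs; ΣQ_DR = 774.0 cfs, peak = 165.0 cfs.
Runoff depth d = ΣQ_DR·Δt / A = 774.0 × 10800 / (1.2 mi²) = 2.998 in.
The 1-inch UH is the DRH scaled by (1 in)/d, so U_p = 165.0 × 1/2.998 = 55.0 cfs.

U_p ≈ 55.0 cfs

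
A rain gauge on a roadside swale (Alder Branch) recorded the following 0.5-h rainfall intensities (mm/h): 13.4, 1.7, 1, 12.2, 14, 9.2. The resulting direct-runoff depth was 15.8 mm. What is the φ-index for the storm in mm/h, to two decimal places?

Only the 4 blocks with intensity above φ contribute runoff: 13.4, 12.2, 14, 9.2 mm/h.
Σ(I−φ)·Δt = d  ⇒  (13.4+12.2+14+9.2 − 4φ)·0.5 = 15.8
φ = (48.80 − 15.8/0.5) / 4 = 4.30 mm/h.

φ ≈ 4.30 mm/h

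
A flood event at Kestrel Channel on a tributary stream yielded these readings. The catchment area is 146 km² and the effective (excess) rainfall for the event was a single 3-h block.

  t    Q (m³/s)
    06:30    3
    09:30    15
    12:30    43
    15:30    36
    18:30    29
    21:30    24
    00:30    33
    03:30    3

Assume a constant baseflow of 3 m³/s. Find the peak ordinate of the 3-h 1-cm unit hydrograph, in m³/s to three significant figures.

U_p ≈ 33.4 m³/s

Direct runoff: 0.0, 12.0, 40.0, 33.0, 26.0, 21.0, 30.0, 0.0 m³/s; ΣQ_DR = 162.0 m³/s, peak = 40.0 m³/s.
Runoff depth d = ΣQ_DR·Δt / A = 162.0 × 10800 / (146 km²) = 11.98 mm.
The 1-cm UH is the DRH scaled by (10 mm)/d, so U_p = 40.0 × 10/11.98 = 33.4 m³/s.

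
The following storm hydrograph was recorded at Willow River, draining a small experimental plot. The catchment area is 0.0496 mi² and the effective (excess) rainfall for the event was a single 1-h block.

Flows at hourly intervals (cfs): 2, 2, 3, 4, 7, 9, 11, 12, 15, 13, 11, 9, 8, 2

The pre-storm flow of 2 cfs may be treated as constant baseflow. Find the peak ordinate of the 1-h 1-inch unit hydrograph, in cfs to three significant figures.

U_p ≈ 5.20 cfs

Direct runoff: 0.0, 0.0, 1.0, 2.0, 5.0, 7.0, 9.0, 10.0, 13.0, 11.0, 9.0, 7.0, 6.0, 0.0 cfs; ΣQ_DR = 80.00 cfs, peak = 13.0 cfs.
Runoff depth d = ΣQ_DR·Δt / A = 80.00 × 3600 / (0.0496 mi²) = 2.499 in.
The 1-inch UH is the DRH scaled by (1 in)/d, so U_p = 13.0 × 1/2.499 = 5.20 cfs.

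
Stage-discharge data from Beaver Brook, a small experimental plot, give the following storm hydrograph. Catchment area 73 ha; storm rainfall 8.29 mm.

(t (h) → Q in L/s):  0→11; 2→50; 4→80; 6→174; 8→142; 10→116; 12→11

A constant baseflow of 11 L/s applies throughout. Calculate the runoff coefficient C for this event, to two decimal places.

ΣQ_DR = 507.0 L/s; V = ΣQ_DR·Δt = 3.650 × 10^6 L.
Runoff depth d = V / A = 5.001 mm.
C = d / P = 5.001 / 8.29 = 0.60.

C ≈ 0.60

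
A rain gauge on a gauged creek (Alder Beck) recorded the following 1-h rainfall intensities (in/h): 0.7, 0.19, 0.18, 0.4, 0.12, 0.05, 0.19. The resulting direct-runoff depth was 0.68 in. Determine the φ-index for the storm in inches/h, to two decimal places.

Only the 2 blocks with intensity above φ contribute runoff: 0.7, 0.4 in/h.
Σ(I−φ)·Δt = d  ⇒  (0.7+0.4 − 2φ)·1 = 0.68
φ = (1.100 − 0.68/1) / 2 = 0.21 in/h.

φ ≈ 0.21 in/h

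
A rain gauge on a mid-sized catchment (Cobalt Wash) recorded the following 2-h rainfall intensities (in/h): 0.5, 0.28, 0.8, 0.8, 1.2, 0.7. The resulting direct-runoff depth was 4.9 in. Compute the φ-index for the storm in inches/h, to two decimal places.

φ ≈ 0.31 in/h

Only the 5 blocks with intensity above φ contribute runoff: 0.5, 0.8, 0.8, 1.2, 0.7 in/h.
Σ(I−φ)·Δt = d  ⇒  (0.5+0.8+0.8+1.2+0.7 − 5φ)·2 = 4.9
φ = (4.000 − 4.9/2) / 5 = 0.31 in/h.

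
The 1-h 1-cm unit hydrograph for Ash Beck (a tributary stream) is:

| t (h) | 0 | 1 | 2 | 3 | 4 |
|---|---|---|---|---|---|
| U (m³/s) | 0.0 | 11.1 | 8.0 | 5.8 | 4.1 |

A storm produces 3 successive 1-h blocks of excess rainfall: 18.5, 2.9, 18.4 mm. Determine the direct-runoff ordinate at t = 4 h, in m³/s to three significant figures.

Q ≈ 24.0 m³/s

By discrete convolution, Q_j = Σ (P_i / 10 mm) · U_{j−i}.
At t = 4 h (j=4): Q = (18.5/10)·4.1 + (2.9/10)·5.8 + (18.4/10)·8.0 = 24.0 m³/s.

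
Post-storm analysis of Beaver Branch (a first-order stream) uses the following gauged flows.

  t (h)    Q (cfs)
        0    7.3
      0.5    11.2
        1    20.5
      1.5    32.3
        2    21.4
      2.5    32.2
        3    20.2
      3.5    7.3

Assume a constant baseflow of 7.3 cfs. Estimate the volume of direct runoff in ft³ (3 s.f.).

Direct-runoff ordinates (Q − Q_b): 0.0, 3.9, 13.2, 25.0, 14.1, 24.9, 12.9, 0.0 cfs.
ΣQ_DR = 94.00 cfs.
With Δt = 0.5 h = 1800 s, V = ΣQ_DR · Δt = 94.00 × 1800 = 1.69 × 10^5 ft³.

V ≈ 1.69 × 10^5 ft³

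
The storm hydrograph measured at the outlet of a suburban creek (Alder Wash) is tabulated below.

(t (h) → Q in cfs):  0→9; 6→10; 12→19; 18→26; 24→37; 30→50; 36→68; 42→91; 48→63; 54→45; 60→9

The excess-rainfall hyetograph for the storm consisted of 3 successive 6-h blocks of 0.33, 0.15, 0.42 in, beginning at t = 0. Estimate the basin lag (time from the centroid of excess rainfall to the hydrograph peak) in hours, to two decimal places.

Centroid of excess rainfall: t_c = Σ P_i·t̄_i / ΣP_i = 9.6000 h (block centres at 3, 9, 15 h).
Hydrograph peak occurs at t = 42 h, so basin lag t_L = 42 − 9.6000 = 32.40 h.

t_L ≈ 32.40 h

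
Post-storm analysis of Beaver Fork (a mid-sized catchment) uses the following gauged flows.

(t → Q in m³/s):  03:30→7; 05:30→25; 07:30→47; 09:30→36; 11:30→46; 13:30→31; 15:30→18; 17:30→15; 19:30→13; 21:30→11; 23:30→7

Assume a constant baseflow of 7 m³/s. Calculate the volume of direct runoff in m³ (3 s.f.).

V ≈ 1.29 × 10^6 m³

Direct-runoff ordinates (Q − Q_b): 0.0, 18.0, 40.0, 29.0, 39.0, 24.0, 11.0, 8.0, 6.0, 4.0, 0.0 m³/s.
ΣQ_DR = 179.0 m³/s.
With Δt = 2 h = 7200 s, V = ΣQ_DR · Δt = 179.0 × 7200 = 1.29 × 10^6 m³.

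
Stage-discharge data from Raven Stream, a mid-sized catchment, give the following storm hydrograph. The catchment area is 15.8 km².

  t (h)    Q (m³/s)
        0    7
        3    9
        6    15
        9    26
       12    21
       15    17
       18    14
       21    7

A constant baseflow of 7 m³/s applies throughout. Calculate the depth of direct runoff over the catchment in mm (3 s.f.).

d ≈ 41.0 mm

Direct runoff: 0.0, 2.0, 8.0, 19.0, 14.0, 10.0, 7.0, 0.0 m³/s; ΣQ_DR = 60.00 m³/s.
V = ΣQ_DR · Δt = 60.00 × 10800 s = 6.480 × 10^5 m³.
Over A = 15.8 km², depth = V / A = 41.0 mm.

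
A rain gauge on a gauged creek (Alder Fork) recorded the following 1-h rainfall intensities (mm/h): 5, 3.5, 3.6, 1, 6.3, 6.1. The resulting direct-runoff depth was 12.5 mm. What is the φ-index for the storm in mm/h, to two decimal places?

Only the 5 blocks with intensity above φ contribute runoff: 5, 3.5, 3.6, 6.3, 6.1 mm/h.
Σ(I−φ)·Δt = d  ⇒  (5+3.5+3.6+6.3+6.1 − 5φ)·1 = 12.5
φ = (24.50 − 12.5/1) / 5 = 2.40 mm/h.

φ ≈ 2.40 mm/h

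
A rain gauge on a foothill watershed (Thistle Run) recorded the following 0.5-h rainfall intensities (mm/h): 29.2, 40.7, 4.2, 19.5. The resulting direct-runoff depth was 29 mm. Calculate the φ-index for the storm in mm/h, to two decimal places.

φ ≈ 10.47 mm/h

Only the 3 blocks with intensity above φ contribute runoff: 29.2, 40.7, 19.5 mm/h.
Σ(I−φ)·Δt = d  ⇒  (29.2+40.7+19.5 − 3φ)·0.5 = 29
φ = (89.40 − 29/0.5) / 3 = 10.47 mm/h.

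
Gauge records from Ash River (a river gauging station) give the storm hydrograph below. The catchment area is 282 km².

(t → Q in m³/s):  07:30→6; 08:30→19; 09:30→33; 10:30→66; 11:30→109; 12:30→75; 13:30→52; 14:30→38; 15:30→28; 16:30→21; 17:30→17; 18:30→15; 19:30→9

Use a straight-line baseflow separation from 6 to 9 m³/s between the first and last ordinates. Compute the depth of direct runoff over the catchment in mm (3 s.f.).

Direct runoff: 0.00, 12.75, 26.50, 59.25, 102.00, 67.75, 44.50, 30.25, 20.00, 12.75, 8.50, 6.25, 0.00 m³/s; ΣQ_DR = 390.5 m³/s.
V = ΣQ_DR · Δt = 390.5 × 3600 s = 1.406 × 10^6 m³.
Over A = 282 km², depth = V / A = 4.99 mm.

d ≈ 4.99 mm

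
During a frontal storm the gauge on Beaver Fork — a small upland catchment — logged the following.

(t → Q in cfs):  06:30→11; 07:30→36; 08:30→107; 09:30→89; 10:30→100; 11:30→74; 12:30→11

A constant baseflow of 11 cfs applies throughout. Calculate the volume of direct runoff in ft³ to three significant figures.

Direct-runoff ordinates (Q − Q_b): 0.0, 25.0, 96.0, 78.0, 89.0, 63.0, 0.0 cfs.
ΣQ_DR = 351.0 cfs.
With Δt = 1 h = 3600 s, V = ΣQ_DR · Δt = 351.0 × 3600 = 1.26 × 10^6 ft³.

V ≈ 1.26 × 10^6 ft³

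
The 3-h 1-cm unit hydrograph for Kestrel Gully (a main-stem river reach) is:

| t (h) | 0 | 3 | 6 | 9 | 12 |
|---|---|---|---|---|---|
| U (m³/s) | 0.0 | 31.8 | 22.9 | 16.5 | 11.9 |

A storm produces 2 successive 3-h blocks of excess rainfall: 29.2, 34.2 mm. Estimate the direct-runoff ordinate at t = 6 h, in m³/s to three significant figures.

Q ≈ 176 m³/s

By discrete convolution, Q_j = Σ (P_i / 10 mm) · U_{j−i}.
At t = 6 h (j=2): Q = (29.2/10)·22.9 + (34.2/10)·31.8 = 176 m³/s.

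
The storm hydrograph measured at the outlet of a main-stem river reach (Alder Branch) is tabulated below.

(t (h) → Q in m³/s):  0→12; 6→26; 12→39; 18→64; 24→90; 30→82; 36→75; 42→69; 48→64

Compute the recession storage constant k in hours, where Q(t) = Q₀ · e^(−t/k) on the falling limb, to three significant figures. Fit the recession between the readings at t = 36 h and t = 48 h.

k ≈ 75.7 h

On the falling limb, Q drops from 75 to 64 m³/s between t = 36 h and t = 48 h (Δt = 12 h).
k = −Δt / ln(Q₂/Q₁) = −12 / ln(64/75) = 75.7 h.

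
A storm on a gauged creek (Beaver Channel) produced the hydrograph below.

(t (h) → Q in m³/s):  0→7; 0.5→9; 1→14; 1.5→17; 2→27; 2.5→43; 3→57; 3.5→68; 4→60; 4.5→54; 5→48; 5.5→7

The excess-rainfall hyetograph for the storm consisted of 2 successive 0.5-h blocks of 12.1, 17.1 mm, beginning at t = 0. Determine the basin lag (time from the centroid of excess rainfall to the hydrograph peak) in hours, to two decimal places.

t_L ≈ 2.96 h

Centroid of excess rainfall: t_c = Σ P_i·t̄_i / ΣP_i = 0.5428 h (block centres at 0.25, 0.75 h).
Hydrograph peak occurs at t = 3.5 h, so basin lag t_L = 3.5 − 0.5428 = 2.96 h.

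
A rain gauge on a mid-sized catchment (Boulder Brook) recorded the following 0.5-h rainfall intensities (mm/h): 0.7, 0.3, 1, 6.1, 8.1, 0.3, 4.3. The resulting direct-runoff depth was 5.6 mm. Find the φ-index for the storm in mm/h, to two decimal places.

Only the 3 blocks with intensity above φ contribute runoff: 6.1, 8.1, 4.3 mm/h.
Σ(I−φ)·Δt = d  ⇒  (6.1+8.1+4.3 − 3φ)·0.5 = 5.6
φ = (18.50 − 5.6/0.5) / 3 = 2.43 mm/h.

φ ≈ 2.43 mm/h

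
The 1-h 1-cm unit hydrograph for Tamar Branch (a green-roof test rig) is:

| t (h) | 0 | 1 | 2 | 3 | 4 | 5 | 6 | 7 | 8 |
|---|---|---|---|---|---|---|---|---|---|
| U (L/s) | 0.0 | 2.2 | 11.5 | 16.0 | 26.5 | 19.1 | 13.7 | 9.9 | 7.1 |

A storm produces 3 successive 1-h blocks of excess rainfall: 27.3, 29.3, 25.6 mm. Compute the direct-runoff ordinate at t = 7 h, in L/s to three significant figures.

By discrete convolution, Q_j = Σ (P_i / 10 mm) · U_{j−i}.
At t = 7 h (j=7): Q = (27.3/10)·9.9 + (29.3/10)·13.7 + (25.6/10)·19.1 = 116 L/s.

Q ≈ 116 L/s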